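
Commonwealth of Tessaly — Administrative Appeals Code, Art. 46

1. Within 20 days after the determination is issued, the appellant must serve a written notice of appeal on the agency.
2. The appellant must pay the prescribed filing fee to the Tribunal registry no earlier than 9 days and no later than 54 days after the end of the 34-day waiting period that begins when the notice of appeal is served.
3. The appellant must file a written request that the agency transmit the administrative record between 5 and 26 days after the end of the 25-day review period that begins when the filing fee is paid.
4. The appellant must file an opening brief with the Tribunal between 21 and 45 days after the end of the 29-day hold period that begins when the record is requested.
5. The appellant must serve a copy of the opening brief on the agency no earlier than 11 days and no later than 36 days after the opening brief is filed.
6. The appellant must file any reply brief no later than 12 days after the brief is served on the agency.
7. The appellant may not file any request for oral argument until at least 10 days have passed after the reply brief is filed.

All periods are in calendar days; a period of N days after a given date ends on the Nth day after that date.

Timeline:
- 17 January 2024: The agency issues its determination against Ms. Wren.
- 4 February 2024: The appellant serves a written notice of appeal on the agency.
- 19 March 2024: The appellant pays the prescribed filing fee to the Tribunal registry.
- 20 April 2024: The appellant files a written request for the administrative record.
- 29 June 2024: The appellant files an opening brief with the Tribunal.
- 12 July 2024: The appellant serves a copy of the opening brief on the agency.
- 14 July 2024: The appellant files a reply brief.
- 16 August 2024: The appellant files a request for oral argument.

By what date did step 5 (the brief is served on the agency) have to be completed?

4 August 2024

Step 5 runs from 29 June 2024, when the opening brief is filed. The window is 11–36 days after 29 June 2024; it closes on 4 August 2024.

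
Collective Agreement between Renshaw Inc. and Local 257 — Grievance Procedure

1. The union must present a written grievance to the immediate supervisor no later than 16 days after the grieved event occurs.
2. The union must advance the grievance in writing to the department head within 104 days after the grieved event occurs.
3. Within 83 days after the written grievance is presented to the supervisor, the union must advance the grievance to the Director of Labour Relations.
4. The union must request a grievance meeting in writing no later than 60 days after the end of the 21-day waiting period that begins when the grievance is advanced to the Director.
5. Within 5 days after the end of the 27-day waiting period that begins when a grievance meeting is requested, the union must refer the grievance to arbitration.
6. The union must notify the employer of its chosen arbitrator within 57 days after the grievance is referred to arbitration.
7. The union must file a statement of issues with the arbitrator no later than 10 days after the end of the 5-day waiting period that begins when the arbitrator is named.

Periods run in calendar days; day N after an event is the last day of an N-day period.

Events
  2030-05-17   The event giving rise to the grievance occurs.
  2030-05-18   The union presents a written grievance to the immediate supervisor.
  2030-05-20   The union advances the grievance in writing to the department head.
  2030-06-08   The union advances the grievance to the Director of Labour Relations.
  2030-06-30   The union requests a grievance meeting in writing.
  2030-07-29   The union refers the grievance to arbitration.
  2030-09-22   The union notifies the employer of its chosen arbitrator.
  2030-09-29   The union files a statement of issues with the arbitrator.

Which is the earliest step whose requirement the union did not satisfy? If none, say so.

None — every step was satisfied

(1) due by 2030-05-17 + 16 days = 2030-06-02; 2030-05-18 is within that limit.
(2) due by 2030-05-17 + 104 days = 2030-08-29; completed 2030-05-20, before the deadline.
(3) due by 2030-05-18 + 83 days = 2030-08-09; completed 2030-06-08, before the deadline.
(4) due by 2030-06-29 + 60 days = 2030-08-28; 2030-06-30 is within that limit.
(5) due by 2030-07-27 + 5 days = 2030-08-01; done 2030-07-29 — timely.
(6) due by 2030-07-29 + 57 days = 2030-09-24; 2030-09-22 is within that limit.
(7) due by 2030-09-27 + 10 days = 2030-10-07; completed 2030-09-29, before the deadline.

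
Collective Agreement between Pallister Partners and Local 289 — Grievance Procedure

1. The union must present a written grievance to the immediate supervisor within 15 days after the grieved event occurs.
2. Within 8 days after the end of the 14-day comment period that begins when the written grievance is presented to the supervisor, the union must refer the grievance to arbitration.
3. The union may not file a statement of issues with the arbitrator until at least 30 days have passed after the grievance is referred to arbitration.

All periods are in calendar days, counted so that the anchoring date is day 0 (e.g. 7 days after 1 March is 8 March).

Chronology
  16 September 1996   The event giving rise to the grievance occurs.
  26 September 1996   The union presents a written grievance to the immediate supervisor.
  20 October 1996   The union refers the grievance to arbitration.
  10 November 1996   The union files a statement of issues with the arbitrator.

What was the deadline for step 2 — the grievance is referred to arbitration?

The written grievance is presented to the supervisor on 26 September 1996; the 14-day comment period therefore ends 10 October 1996, and step 2 runs from that date. 8 days after 10 October 1996 is 18 October 1996.

18 October 1996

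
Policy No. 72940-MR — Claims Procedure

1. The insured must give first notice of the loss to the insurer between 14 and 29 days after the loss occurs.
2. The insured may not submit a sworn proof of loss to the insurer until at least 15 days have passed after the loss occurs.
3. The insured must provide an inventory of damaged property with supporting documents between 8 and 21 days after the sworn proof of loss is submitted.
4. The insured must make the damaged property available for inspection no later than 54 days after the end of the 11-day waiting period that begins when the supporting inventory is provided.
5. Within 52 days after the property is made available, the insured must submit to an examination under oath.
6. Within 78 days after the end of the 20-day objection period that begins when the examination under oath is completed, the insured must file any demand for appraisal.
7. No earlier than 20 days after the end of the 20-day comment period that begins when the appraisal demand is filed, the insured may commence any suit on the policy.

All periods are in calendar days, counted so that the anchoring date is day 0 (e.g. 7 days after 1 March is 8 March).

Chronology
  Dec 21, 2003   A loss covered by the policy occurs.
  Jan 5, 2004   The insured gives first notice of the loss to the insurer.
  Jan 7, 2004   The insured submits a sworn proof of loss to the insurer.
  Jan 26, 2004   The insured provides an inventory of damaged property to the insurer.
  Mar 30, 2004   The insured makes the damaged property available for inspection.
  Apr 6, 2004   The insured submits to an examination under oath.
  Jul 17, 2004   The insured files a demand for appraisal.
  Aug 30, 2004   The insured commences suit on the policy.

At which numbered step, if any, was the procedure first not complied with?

Step 1 — 14 and 29 days from Dec 21, 2003 (when the loss occurs) are Jan 4, 2004 and Jan 19, 2004 respectively; done Jan 5, 2004, which is between those dates.
Step 2 — must wait 15 days from Dec 21, 2003 (when the loss occurs), so not before Jan 5, 2004; done Jan 7, 2004 — permitted.
Step 3 — 8 and 21 days from Jan 7, 2004 (when the sworn proof of loss is submitted) are Jan 15, 2004 and Jan 28, 2004 respectively; done Jan 26, 2004, which is between those dates.
Step 4 — counting 54 days from Feb 6, 2004 (end of the 11-day waiting period, which began when the supporting inventory is provided on Jan 26, 2004) gives a deadline of Mar 31, 2004; done Mar 30, 2004 — timely.
Step 5 — counting 52 days from Mar 30, 2004 (when the property is made available) gives a deadline of May 21, 2004; done Apr 6, 2004 — timely.
Step 6 — counting 78 days from Apr 26, 2004 (end of the 20-day objection period, which began when the examination under oath is completed on Apr 6, 2004) gives a deadline of Jul 13, 2004; Jul 17, 2004 misses that deadline by 4 days.
No need to go further; step 6 was not satisfied.

Step 6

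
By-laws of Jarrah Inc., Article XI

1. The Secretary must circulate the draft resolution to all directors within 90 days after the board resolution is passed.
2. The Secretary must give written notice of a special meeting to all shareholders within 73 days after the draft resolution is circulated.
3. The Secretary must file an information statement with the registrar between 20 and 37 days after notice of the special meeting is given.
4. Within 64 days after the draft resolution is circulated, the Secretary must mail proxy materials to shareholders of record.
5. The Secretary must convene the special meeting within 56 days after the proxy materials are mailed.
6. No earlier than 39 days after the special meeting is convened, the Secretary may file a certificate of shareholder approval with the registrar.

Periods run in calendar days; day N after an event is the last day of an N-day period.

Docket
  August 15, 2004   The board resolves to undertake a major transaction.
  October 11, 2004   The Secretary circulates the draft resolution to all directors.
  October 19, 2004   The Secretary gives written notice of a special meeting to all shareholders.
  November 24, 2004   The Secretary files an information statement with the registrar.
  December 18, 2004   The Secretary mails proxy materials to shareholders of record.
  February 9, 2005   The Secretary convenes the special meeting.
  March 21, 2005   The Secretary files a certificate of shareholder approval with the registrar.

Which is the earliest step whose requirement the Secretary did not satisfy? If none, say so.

Step 1: 90 days after August 15, 2004 (when the board resolution is passed) is November 13, 2004; completed October 11, 2004, before the deadline.
Step 2: 73 days after October 11, 2004 (when the draft resolution is circulated) is December 23, 2004; done October 19, 2004 — timely.
Step 3: the window is 20–37 days after October 19, 2004 (when notice of the special meeting is given), so November 8, 2004 through November 25, 2004; November 24, 2004 falls inside that range.
Step 4: 64 days after October 11, 2004 (when the draft resolution is circulated) is December 14, 2004; not done until December 18, 2004, 4 days after the deadline.
The procedure was therefore not followed at step 4.

Step 4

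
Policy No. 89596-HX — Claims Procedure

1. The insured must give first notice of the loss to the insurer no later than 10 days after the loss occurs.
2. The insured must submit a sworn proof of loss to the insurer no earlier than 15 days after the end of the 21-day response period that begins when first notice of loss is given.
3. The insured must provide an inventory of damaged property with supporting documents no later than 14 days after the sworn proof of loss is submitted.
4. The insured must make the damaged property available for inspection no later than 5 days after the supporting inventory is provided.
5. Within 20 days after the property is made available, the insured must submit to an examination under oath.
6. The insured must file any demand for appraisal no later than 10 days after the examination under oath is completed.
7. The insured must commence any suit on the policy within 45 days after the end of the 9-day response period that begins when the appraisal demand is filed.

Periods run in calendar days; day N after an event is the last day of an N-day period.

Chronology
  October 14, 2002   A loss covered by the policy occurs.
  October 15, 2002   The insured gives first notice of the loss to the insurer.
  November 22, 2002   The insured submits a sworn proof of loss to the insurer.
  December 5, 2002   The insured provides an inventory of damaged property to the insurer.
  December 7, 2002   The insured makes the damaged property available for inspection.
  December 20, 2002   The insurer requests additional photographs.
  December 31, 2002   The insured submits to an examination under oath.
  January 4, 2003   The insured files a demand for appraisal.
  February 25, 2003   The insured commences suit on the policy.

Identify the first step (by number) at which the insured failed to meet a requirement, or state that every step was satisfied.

Step 1 — counting 10 days from October 14, 2002 (when the loss occurs) gives a deadline of October 24, 2002; completed October 15, 2002, before the deadline.
Step 2 — must wait 15 days from November 5, 2002 (end of the 21-day response period, which began when first notice of loss is given on October 15, 2002), so not before November 20, 2002; November 22, 2002 is on or after that date.
Step 3 — counting 14 days from November 22, 2002 (when the sworn proof of loss is submitted) gives a deadline of December 6, 2002; completed December 5, 2002, before the deadline.
Step 4 — counting 5 days from December 5, 2002 (when the supporting inventory is provided) gives a deadline of December 10, 2002; December 7, 2002 is within that limit.
Step 5 — counting 20 days from December 7, 2002 (when the property is made available) gives a deadline of December 27, 2002; done December 31, 2002 — 4 days late.
No need to go further; step 5 was not satisfied.

Step 5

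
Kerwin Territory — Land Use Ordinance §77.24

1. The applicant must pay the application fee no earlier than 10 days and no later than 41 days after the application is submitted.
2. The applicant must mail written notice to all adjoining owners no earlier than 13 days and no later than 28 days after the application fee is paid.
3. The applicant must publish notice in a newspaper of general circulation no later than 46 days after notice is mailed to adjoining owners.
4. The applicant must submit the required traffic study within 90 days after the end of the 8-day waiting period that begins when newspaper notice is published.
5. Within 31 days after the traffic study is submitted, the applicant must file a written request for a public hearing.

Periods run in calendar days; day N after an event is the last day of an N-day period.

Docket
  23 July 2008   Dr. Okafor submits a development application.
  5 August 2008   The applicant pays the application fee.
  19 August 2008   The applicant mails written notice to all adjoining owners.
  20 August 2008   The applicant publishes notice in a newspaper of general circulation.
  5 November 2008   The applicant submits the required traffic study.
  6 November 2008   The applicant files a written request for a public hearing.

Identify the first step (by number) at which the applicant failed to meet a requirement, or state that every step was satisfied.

None — every step was satisfied

(1) the permitted window runs from 23 July 2008 + 10 = 2 August 2008 to 23 July 2008 + 41 = 2 September 2008; done 5 August 2008 — within the window.
(2) the permitted window runs from 5 August 2008 + 13 = 18 August 2008 to 5 August 2008 + 28 = 2 September 2008; 19 August 2008 falls inside that range.
(3) due by 19 August 2008 + 46 days = 4 October 2008; done 20 August 2008 — timely.
(4) due by 28 August 2008 + 90 days = 26 November 2008; 5 November 2008 is within that limit.
(5) due by 5 November 2008 + 31 days = 6 December 2008; completed 6 November 2008, before the deadline.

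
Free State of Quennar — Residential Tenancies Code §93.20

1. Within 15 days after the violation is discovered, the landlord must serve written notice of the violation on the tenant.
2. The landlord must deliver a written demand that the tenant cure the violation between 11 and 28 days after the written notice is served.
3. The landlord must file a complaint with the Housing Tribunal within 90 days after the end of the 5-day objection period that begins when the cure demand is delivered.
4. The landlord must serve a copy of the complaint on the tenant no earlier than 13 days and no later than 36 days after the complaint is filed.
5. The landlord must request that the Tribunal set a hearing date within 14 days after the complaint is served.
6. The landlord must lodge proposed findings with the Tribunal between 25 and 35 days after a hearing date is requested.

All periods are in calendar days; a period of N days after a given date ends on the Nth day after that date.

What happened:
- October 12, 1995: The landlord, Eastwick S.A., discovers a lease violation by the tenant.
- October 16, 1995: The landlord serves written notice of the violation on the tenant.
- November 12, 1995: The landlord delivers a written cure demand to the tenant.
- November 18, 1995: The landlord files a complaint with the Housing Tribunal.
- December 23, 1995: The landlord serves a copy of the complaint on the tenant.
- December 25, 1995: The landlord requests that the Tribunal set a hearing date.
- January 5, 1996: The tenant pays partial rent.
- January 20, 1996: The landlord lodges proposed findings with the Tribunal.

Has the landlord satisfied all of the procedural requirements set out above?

Yes

(1) due by October 12, 1995 + 15 days = October 27, 1995; completed October 16, 1995, before the deadline.
(2) the permitted window runs from October 16, 1995 + 11 = October 27, 1995 to October 16, 1995 + 28 = November 13, 1995; done November 12, 1995 — within the window.
(3) due by November 17, 1995 + 90 days = February 15, 1996; done November 18, 1995 — timely.
(4) the permitted window runs from November 18, 1995 + 13 = December 1, 1995 to November 18, 1995 + 36 = December 24, 1995; December 23, 1995 falls inside that range.
(5) due by December 23, 1995 + 14 days = January 6, 1996; completed December 25, 1995, before the deadline.
(6) the permitted window runs from December 25, 1995 + 25 = January 19, 1996 to December 25, 1995 + 35 = January 29, 1996; January 20, 1996 falls inside that range.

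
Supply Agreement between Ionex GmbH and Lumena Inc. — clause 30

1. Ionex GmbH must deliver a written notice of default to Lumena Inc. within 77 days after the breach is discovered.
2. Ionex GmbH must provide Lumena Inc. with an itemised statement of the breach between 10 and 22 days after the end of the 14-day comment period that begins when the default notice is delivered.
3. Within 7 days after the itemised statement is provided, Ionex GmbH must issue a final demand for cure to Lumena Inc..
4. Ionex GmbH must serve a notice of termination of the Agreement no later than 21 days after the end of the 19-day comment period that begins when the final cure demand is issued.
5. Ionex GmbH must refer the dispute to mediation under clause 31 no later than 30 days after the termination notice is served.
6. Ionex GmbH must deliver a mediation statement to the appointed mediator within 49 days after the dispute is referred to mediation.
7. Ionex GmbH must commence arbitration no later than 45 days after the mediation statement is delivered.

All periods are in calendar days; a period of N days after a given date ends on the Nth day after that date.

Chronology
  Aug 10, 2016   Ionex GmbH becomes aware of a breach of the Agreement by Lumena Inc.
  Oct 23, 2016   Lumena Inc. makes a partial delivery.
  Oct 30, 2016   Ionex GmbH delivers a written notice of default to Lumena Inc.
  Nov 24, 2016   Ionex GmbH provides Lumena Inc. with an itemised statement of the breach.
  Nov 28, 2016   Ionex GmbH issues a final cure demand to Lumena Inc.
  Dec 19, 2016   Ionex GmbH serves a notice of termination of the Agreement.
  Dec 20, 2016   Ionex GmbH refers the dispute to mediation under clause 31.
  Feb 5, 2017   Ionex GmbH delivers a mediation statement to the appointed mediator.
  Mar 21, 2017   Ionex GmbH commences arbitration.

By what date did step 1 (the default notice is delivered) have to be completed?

Oct 26, 2016

Step 1 runs from Aug 10, 2016, when the breach is discovered. 77 days after Aug 10, 2016 is Oct 26, 2016.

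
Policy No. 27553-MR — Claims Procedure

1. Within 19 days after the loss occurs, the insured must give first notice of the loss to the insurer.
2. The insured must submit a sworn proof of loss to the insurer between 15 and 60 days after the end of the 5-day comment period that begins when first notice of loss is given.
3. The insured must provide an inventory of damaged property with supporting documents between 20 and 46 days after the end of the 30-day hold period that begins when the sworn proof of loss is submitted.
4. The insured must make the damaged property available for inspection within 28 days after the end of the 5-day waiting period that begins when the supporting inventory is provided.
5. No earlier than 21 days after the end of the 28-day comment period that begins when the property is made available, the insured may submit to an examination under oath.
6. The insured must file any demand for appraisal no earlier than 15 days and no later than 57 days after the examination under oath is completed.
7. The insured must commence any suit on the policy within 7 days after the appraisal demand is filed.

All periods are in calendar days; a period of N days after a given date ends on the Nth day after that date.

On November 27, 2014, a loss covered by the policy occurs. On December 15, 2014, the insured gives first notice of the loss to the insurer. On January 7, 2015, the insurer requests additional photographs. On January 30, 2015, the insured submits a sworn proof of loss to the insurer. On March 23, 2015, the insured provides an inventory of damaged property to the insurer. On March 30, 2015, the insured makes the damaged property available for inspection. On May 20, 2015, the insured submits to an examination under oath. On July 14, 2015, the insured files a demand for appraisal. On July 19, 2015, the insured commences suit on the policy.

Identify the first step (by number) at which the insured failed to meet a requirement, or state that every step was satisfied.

None — every step was satisfied

(1) due by November 27, 2014 + 19 days = December 16, 2014; completed December 15, 2014, before the deadline.
(2) the permitted window runs from December 20, 2014 + 15 = January 4, 2015 to December 20, 2014 + 60 = February 18, 2015; done January 30, 2015, which is between those dates.
(3) the permitted window runs from March 1, 2015 + 20 = March 21, 2015 to March 1, 2015 + 46 = April 16, 2015; March 23, 2015 falls inside that range.
(4) due by March 28, 2015 + 28 days = April 25, 2015; completed March 30, 2015, before the deadline.
(5) permitted from April 27, 2015 + 21 days = May 18, 2015 onward; done May 20, 2015 — permitted.
(6) the permitted window runs from May 20, 2015 + 15 = June 4, 2015 to May 20, 2015 + 57 = July 16, 2015; done July 14, 2015 — within the window.
(7) due by July 14, 2015 + 7 days = July 21, 2015; July 19, 2015 is within that limit.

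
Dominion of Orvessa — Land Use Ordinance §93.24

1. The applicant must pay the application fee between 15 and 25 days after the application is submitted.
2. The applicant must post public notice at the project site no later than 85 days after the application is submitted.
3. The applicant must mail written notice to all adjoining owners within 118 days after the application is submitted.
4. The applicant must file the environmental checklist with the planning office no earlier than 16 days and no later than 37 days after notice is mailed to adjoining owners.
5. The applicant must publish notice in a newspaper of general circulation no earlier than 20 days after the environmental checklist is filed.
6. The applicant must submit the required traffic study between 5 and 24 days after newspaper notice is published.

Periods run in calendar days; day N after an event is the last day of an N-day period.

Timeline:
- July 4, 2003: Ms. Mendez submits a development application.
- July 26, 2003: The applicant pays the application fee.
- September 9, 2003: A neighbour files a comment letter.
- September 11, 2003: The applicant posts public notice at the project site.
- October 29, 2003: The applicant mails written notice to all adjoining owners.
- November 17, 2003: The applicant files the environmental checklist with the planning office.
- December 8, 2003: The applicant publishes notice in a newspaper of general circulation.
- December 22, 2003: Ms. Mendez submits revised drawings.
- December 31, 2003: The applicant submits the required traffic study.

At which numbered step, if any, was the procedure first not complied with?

None — every step was satisfied

(1) the permitted window runs from July 4, 2003 + 15 = July 19, 2003 to July 4, 2003 + 25 = July 29, 2003; done July 26, 2003 — within the window.
(2) due by July 4, 2003 + 85 days = September 27, 2003; done September 11, 2003 — timely.
(3) due by July 4, 2003 + 118 days = October 30, 2003; completed October 29, 2003, before the deadline.
(4) the permitted window runs from October 29, 2003 + 16 = November 14, 2003 to October 29, 2003 + 37 = December 5, 2003; done November 17, 2003 — within the window.
(5) permitted from November 17, 2003 + 20 days = December 7, 2003 onward; done December 8, 2003, after the minimum wait.
(6) the permitted window runs from December 8, 2003 + 5 = December 13, 2003 to December 8, 2003 + 24 = January 1, 2004; done December 31, 2003 — within the window.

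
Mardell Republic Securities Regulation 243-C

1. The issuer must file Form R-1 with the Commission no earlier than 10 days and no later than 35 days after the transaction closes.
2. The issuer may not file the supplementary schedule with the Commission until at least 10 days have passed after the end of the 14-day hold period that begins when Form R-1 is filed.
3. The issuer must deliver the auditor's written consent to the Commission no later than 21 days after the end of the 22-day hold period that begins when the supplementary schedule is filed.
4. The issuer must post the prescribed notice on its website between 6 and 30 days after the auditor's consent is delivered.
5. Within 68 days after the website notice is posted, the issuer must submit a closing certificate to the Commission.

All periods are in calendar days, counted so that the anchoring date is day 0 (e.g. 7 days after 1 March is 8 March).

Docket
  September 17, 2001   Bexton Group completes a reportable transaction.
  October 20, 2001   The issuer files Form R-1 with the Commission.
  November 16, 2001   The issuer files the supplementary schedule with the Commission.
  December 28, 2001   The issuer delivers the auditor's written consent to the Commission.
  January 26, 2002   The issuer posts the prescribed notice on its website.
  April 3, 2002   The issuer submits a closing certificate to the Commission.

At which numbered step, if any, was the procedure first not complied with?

None — every step was satisfied

Step 1: the window is 10–35 days after September 17, 2001 (when the transaction closes), so September 27, 2001 through October 22, 2001; October 20, 2001 falls inside that range.
Step 2: the earliest permitted date is 10 days after November 3, 2001 (end of the 14-day hold period, which began when Form R-1 is filed on October 20, 2001), i.e. November 13, 2001; done November 16, 2001, after the minimum wait.
Step 3: 21 days after December 8, 2001 (end of the 22-day hold period, which began when the supplementary schedule is filed on November 16, 2001) is December 29, 2001; completed December 28, 2001, before the deadline.
Step 4: the window is 6–30 days after December 28, 2001 (when the auditor's consent is delivered), so January 3, 2002 through January 27, 2002; January 26, 2002 falls inside that range.
Step 5: 68 days after January 26, 2002 (when the website notice is posted) is April 4, 2002; completed April 3, 2002, before the deadline.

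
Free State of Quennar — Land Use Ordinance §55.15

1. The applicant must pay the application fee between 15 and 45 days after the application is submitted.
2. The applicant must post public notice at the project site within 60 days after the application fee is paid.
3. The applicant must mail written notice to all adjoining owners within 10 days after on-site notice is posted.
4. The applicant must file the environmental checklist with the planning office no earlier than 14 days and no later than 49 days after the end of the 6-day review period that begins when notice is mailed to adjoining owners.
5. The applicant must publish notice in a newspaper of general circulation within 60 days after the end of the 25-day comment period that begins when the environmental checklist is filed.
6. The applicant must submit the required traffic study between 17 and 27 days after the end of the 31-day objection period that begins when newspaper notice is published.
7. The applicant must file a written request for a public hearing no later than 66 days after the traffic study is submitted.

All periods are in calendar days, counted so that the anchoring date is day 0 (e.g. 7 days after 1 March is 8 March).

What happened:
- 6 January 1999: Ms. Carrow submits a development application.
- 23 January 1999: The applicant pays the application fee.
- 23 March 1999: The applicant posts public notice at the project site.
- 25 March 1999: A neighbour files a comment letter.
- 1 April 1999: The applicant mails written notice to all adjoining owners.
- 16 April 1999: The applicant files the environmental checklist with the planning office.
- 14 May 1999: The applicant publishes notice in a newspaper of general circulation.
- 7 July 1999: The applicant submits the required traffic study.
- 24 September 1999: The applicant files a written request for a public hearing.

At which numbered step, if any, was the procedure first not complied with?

Step 4

(1) the permitted window runs from 6 January 1999 + 15 = 21 January 1999 to 6 January 1999 + 45 = 20 February 1999; done 23 January 1999, which is between those dates.
(2) due by 23 January 1999 + 60 days = 24 March 1999; done 23 March 1999 — timely.
(3) due by 23 March 1999 + 10 days = 2 April 1999; 1 April 1999 is within that limit.
(4) the permitted window runs from 7 April 1999 + 14 = 21 April 1999 to 7 April 1999 + 49 = 26 May 1999; 16 April 1999 is 5 days too early.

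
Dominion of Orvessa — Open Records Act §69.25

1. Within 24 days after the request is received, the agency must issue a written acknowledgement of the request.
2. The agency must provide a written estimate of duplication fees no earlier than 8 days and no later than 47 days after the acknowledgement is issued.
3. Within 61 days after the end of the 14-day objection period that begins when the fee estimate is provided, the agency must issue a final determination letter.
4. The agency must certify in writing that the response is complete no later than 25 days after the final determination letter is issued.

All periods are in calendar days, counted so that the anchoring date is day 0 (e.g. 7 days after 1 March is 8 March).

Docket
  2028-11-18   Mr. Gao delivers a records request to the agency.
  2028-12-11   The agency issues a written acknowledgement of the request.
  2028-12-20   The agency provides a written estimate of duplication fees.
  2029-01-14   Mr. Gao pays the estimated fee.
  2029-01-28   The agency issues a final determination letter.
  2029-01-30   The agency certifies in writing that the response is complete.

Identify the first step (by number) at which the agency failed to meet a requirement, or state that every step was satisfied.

None — every step was satisfied

(1) due by 2028-11-18 + 24 days = 2028-12-12; done 2028-12-11 — timely.
(2) the permitted window runs from 2028-12-11 + 8 = 2028-12-19 to 2028-12-11 + 47 = 2029-01-27; done 2028-12-20 — within the window.
(3) due by 2029-01-03 + 61 days = 2029-03-05; completed 2029-01-28, before the deadline.
(4) due by 2029-01-28 + 25 days = 2029-02-22; done 2029-01-30 — timely.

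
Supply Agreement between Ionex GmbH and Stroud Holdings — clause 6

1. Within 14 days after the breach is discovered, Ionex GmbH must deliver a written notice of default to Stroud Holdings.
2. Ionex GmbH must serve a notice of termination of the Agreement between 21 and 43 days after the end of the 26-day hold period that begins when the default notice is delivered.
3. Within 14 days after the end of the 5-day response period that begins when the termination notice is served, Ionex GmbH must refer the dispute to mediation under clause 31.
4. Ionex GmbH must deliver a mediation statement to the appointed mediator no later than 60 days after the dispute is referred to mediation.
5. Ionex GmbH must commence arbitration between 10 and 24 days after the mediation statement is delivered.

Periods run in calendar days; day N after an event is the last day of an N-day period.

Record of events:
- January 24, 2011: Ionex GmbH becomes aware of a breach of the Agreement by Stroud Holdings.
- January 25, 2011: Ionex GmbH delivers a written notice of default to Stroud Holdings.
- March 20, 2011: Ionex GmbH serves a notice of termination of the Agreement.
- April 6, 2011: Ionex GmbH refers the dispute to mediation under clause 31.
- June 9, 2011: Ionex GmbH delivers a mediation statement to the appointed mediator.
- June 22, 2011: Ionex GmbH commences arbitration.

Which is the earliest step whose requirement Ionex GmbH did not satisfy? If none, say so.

Step 4

Step 1: 14 days after January 24, 2011 (when the breach is discovered) is February 7, 2011; January 25, 2011 is within that limit.
Step 2: the window is 21–43 days after February 20, 2011 (end of the 26-day hold period, which began when the default notice is delivered on January 25, 2011), so March 13, 2011 through April 4, 2011; done March 20, 2011 — within the window.
Step 3: 14 days after March 25, 2011 (end of the 5-day response period, which began when the termination notice is served on March 20, 2011) is April 8, 2011; done April 6, 2011 — timely.
Step 4: 60 days after April 6, 2011 (when the dispute is referred to mediation) is June 5, 2011; June 9, 2011 misses that deadline by 4 days.
No need to go further; step 4 was not satisfied.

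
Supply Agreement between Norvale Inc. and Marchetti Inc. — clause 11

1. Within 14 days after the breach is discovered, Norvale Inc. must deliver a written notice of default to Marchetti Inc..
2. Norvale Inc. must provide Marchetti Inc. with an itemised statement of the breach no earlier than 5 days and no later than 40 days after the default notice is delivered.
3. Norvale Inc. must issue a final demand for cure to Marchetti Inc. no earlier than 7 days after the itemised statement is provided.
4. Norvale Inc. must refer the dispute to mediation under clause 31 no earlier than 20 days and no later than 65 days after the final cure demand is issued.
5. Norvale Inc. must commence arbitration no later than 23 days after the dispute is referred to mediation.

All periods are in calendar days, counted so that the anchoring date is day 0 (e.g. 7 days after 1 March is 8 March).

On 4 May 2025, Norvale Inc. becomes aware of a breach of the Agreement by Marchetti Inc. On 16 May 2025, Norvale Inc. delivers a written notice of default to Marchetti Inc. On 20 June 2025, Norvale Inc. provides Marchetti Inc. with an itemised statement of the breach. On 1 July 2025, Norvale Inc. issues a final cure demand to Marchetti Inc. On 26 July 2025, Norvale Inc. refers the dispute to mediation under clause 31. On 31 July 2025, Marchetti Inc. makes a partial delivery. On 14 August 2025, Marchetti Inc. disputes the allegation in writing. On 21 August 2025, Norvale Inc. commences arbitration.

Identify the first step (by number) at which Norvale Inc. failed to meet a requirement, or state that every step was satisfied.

(1) due by 4 May 2025 + 14 days = 18 May 2025; done 16 May 2025 — timely.
(2) the permitted window runs from 16 May 2025 + 5 = 21 May 2025 to 16 May 2025 + 40 = 25 June 2025; done 20 June 2025 — within the window.
(3) permitted from 20 June 2025 + 7 days = 27 June 2025 onward; done 1 July 2025, after the minimum wait.
(4) the permitted window runs from 1 July 2025 + 20 = 21 July 2025 to 1 July 2025 + 65 = 4 September 2025; done 26 July 2025 — within the window.
(5) due by 26 July 2025 + 23 days = 18 August 2025; not done until 21 August 2025, 3 days after the deadline.

Step 5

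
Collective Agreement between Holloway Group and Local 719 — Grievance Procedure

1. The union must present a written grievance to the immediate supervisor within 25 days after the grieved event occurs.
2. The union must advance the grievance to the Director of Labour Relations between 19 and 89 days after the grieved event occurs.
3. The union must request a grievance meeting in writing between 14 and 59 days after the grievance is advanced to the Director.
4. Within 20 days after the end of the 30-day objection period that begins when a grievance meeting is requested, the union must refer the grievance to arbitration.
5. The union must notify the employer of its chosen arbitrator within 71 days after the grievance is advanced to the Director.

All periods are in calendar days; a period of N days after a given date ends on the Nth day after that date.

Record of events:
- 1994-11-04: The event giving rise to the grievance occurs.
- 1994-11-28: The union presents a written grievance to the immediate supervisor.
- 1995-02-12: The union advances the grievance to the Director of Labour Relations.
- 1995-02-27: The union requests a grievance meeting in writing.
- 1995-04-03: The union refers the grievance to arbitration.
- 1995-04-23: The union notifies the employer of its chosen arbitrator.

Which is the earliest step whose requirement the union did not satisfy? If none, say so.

Step 2

Step 1: 25 days after 1994-11-04 (when the grieved event occurs) is 1994-11-29; done 1994-11-28 — timely.
Step 2: the window is 19–89 days after 1994-11-04 (when the grieved event occurs), so 1994-11-23 through 1995-02-01; 1995-02-12 is 11 days past the end of the window.
That is the first point of non-compliance.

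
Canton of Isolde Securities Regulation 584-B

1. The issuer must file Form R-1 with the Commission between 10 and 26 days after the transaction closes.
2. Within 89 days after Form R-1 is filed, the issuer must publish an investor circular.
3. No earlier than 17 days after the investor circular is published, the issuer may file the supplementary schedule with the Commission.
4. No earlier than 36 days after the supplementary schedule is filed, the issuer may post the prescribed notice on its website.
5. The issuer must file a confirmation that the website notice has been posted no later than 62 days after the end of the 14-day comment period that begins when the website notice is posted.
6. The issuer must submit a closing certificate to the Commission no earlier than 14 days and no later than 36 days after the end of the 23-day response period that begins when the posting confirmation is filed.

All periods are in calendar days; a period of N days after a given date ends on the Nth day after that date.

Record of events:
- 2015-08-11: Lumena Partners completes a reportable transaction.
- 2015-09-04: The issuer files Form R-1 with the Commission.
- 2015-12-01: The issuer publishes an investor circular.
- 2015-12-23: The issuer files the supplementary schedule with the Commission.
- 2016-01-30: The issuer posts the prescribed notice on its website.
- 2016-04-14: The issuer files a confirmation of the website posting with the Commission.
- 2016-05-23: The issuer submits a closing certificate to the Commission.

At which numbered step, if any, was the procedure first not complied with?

None — every step was satisfied

Step 1 — 10 and 26 days from 2015-08-11 (when the transaction closes) are 2015-08-21 and 2015-09-06 respectively; 2015-09-04 falls inside that range.
Step 2 — counting 89 days from 2015-09-04 (when Form R-1 is filed) gives a deadline of 2015-12-02; completed 2015-12-01, before the deadline.
Step 3 — must wait 17 days from 2015-12-01 (when the investor circular is published), so not before 2015-12-18; 2015-12-23 is on or after that date.
Step 4 — must wait 36 days from 2015-12-23 (when the supplementary schedule is filed), so not before 2016-01-28; 2016-01-30 is on or after that date.
Step 5 — counting 62 days from 2016-02-13 (end of the 14-day comment period, which began when the website notice is posted on 2016-01-30) gives a deadline of 2016-04-15; done 2016-04-14 — timely.
Step 6 — 14 and 36 days from 2016-05-07 (end of the 23-day response period, which began when the posting confirmation is filed on 2016-04-14) are 2016-05-21 and 2016-06-12 respectively; 2016-05-23 falls inside that range.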